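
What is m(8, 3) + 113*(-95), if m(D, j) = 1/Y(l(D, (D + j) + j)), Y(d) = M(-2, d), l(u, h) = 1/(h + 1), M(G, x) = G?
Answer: -21471/2 ≈ -10736.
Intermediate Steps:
l(u, h) = 1/(1 + h)
Y(d) = -2
m(D, j) = -½ (m(D, j) = 1/(-2) = -½)
m(8, 3) + 113*(-95) = -½ + 113*(-95) = -½ - 10735 = -21471/2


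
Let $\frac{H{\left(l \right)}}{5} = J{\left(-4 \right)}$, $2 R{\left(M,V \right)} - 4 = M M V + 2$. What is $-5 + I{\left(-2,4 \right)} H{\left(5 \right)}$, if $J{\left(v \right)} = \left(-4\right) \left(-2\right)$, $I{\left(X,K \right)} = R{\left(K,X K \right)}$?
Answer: $-2445$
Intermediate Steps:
$R{\left(M,V \right)} = 3 + \frac{V M^{2}}{2}$ ($R{\left(M,V \right)} = 2 + \frac{M M V + 2}{2} = 2 + \frac{M^{2} V + 2}{2} = 2 + \frac{V M^{2} + 2}{2} = 2 + \frac{2 + V M^{2}}{2} = 2 + \left(1 + \frac{V M^{2}}{2}\right) = 3 + \frac{V M^{2}}{2}$)
$I{\left(X,K \right)} = 3 + \frac{X K^{3}}{2}$ ($I{\left(X,K \right)} = 3 + \frac{X K K^{2}}{2} = 3 + \frac{K X K^{2}}{2} = 3 + \frac{X K^{3}}{2}$)
$J{\left(v \right)} = 8$
$H{\left(l \right)} = 40$ ($H{\left(l \right)} = 5 \cdot 8 = 40$)
$-5 + I{\left(-2,4 \right)} H{\left(5 \right)} = -5 + \left(3 + \frac{1}{2} \left(-2\right) 4^{3}\right) 40 = -5 + \left(3 + \frac{1}{2} \left(-2\right) 64\right) 40 = -5 + \left(3 - 64\right) 40 = -5 - 2440 = -2445$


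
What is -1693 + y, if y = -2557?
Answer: -4250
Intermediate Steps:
-1693 + y = -1693 - 2557 = -4250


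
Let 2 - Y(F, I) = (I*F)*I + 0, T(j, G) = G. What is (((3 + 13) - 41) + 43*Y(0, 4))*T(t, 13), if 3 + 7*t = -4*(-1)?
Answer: 793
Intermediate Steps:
t = 1/7 (t = -3/7 + (-4*(-1))/7 = -3/7 + (1/7)*4 = -3/7 + 4/7 = 1/7 ≈ 0.14286)
Y(F, I) = 2 - F*I**2 (Y(F, I) = 2 - ((I*F)*I + 0) = 2 - ((F*I)*I + 0) = 2 - (F*I**2 + 0) = 2 - F*I**2)
(((3 + 13) - 41) + 43*Y(0, 4))*T(t, 13) = (((3 + 13) - 41) + 43*(2 - 1*0*4**2))*13 = ((16 - 41) + 43*(2 - 1*0*16))*13 = (-25 + 43*(2 + 0))*13 = (-25 + 43*2)*13 = (-25 + 86)*13 = 61*13 = 793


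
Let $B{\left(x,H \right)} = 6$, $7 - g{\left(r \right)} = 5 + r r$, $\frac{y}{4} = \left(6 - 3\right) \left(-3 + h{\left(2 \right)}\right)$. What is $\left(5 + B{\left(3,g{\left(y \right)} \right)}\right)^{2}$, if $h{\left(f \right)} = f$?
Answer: $121$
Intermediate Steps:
$y = -12$ ($y = 4 \left(6 - 3\right) \left(-3 + 2\right) = 4 \cdot 3 \left(-1\right) = 4 \left(-3\right) = -12$)
$g{\left(r \right)} = 2 - r^{2}$ ($g{\left(r \right)} = 7 - \left(5 + r r\right) = 7 - \left(5 + r^{2}\right) = 2 - r^{2}$)
$\left(5 + B{\left(3,g{\left(y \right)} \right)}\right)^{2} = \left(5 + 6\right)^{2} = 11^{2} = 121$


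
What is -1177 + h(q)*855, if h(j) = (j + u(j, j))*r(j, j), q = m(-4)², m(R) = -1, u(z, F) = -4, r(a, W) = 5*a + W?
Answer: -16567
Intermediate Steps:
r(a, W) = W + 5*a
q = 1 (q = (-1)² = 1)
h(j) = 6*j*(-4 + j) (h(j) = (j - 4)*(j + 5*j) = (-4 + j)*(6*j) = 6*j*(-4 + j))
-1177 + h(q)*855 = -1177 + (6*1*(-4 + 1))*855 = -1177 + (6*1*(-3))*855 = -1177 - 18*855 = -1177 - 15390 = -16567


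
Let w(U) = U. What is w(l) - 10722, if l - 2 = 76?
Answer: -10644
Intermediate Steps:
l = 78 (l = 2 + 76 = 78)
w(l) - 10722 = 78 - 10722 = -10644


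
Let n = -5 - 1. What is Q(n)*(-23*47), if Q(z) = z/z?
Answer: -1081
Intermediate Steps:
n = -6
Q(z) = 1
Q(n)*(-23*47) = 1*(-23*47) = 1*(-1081) = -1081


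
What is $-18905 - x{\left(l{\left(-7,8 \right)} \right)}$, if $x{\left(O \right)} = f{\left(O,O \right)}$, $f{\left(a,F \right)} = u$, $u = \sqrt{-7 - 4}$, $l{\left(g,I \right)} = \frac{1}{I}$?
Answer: $-18905 - i \sqrt{11} \approx -18905.0 - 3.3166 i$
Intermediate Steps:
$u = i \sqrt{11}$ ($u = \sqrt{-11} = i \sqrt{11} \approx 3.3166 i$)
$f{\left(a,F \right)} = i \sqrt{11}$
$x{\left(O \right)} = i \sqrt{11}$
$-18905 - x{\left(l{\left(-7,8 \right)} \right)} = -18905 - i \sqrt{11}$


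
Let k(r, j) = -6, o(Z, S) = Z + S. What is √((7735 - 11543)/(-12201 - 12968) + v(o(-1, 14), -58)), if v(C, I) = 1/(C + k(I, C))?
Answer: 5*√365227359/176183 ≈ 0.54236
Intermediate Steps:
o(Z, S) = S + Z
v(C, I) = 1/(-6 + C) (v(C, I) = 1/(C - 6) = 1/(-6 + C))
√((7735 - 11543)/(-12201 - 12968) + v(o(-1, 14), -58)) = √((7735 - 11543)/(-12201 - 12968) + 1/(-6 + (14 - 1))) = √(-3808/(-25169) + 1/(-6 + 13)) = √(-3808*(-1/25169) + 1/7) = √(3808/25169 + ⅐) = √(51825/176183) = 5*√365227359/176183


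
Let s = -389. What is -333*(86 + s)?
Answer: 100899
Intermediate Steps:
-333*(86 + s) = -333*(86 - 389) = -333*(-303) = 100899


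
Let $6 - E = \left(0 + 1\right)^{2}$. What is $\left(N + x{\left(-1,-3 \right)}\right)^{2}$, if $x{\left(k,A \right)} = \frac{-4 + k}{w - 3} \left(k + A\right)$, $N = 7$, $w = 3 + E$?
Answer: $121$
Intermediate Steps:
$E = 5$ ($E = 6 - \left(0 + 1\right)^{2} = 6 - 1^{2} = 6 - 1 = 5$)
$w = 8$ ($w = 3 + 5 = 8$)
$x{\left(k,A \right)} = \left(- \frac{4}{5} + \frac{k}{5}\right) \left(A + k\right)$ ($x{\left(k,A \right)} = \frac{-4 + k}{8 - 3} \left(k + A\right) = \frac{-4 + k}{5} \left(A + k\right) = \left(-4 + k\right) \frac{1}{5} \left(A + k\right) = \left(- \frac{4}{5} + \frac{k}{5}\right) \left(A + k\right)$)
$\left(N + x{\left(-1,-3 \right)}\right)^{2} = \left(7 + \left(\left(- \frac{4}{5}\right) \left(-3\right) - - \frac{4}{5} + \frac{\left(-1\right)^{2}}{5} + \frac{1}{5} \left(-3\right) \left(-1\right)\right)\right)^{2} = \left(7 + \left(\frac{12}{5} + \frac{4}{5} + \frac{1}{5} \cdot 1 + \frac{3}{5}\right)\right)^{2} = \left(7 + \left(\frac{12}{5} + \frac{4}{5} + \frac{1}{5} + \frac{3}{5}\right)\right)^{2} = \left(7 + 4\right)^{2} = 11^{2} = 121$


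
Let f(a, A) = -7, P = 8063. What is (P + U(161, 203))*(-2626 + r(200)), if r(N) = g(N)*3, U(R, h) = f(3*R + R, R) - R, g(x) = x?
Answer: -15995270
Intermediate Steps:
U(R, h) = -7 - R
r(N) = 3*N (r(N) = N*3 = 3*N)
(P + U(161, 203))*(-2626 + r(200)) = (8063 + (-7 - 1*161))*(-2626 + 3*200) = (8063 + (-7 - 161))*(-2626 + 600) = (8063 - 168)*(-2026) = 7895*(-2026) = -15995270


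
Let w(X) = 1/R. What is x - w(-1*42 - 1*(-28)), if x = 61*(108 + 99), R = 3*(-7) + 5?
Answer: 202033/16 ≈ 12627.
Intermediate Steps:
R = -16 (R = -21 + 5 = -16)
x = 12627 (x = 61*207 = 12627)
w(X) = -1/16 (w(X) = 1/(-16) = -1/16)
x - w(-1*42 - 1*(-28)) = 12627 - 1*(-1/16) = 12627 + 1/16 = 202033/16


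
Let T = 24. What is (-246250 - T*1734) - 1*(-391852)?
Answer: 103986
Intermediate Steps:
(-246250 - T*1734) - 1*(-391852) = (-246250 - 24*1734) - 1*(-391852) = (-246250 - 1*41616) + 391852 = (-246250 - 41616) + 391852 = -287866 + 391852 = 103986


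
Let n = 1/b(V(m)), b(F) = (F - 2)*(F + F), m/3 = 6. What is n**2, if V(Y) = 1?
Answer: 1/4 ≈ 0.25000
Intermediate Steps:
m = 18 (m = 3*6 = 18)
b(F) = 2*F*(-2 + F) (b(F) = (-2 + F)*(2*F) = 2*F*(-2 + F))
n = -1/2 (n = 1/(2*1*(-2 + 1)) = 1/(2*1*(-1)) = 1/(-2) = -1/2 ≈ -0.50000)
n**2 = (-1/2)**2 = 1/4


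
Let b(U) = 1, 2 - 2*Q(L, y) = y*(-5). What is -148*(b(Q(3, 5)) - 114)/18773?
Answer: 16724/18773 ≈ 0.89085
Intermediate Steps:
Q(L, y) = 1 + 5*y/2 (Q(L, y) = 1 - y*(-5)/2 = 1 - (-5)*y/2 = 1 + 5*y/2)
-148*(b(Q(3, 5)) - 114)/18773 = -148*(1 - 114)/18773 = -148*(-113)*(1/18773) = 16724*(1/18773) = 16724/18773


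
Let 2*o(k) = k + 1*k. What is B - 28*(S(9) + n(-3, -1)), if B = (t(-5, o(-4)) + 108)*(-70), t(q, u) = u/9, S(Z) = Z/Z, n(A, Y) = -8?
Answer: -65996/9 ≈ -7332.9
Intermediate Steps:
S(Z) = 1
o(k) = k (o(k) = (k + 1*k)/2 = (k + k)/2 = (2*k)/2 = k)
t(q, u) = u/9 (t(q, u) = u*(⅑) = u/9)
B = -67760/9 (B = ((⅑)*(-4) + 108)*(-70) = (-4/9 + 108)*(-70) = (968/9)*(-70) = -67760/9 ≈ -7528.9)
B - 28*(S(9) + n(-3, -1)) = -67760/9 - 28*(1 - 8) = -67760/9 - 28*(-7) = -67760/9 + 196 = -65996/9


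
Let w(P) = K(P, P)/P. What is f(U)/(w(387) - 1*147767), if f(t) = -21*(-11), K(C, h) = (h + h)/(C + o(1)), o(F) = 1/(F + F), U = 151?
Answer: -179025/114519421 ≈ -0.0015633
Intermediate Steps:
o(F) = 1/(2*F)
K(C, h) = 2*h/(½ + C) (K(C, h) = (h + h)/(C + (½)/1) = (2*h)/(C + (½)*1) = (2*h)/(C + ½) = (2*h)/(½ + C) = 2*h/(½ + C))
f(t) = 231
w(P) = 4/(1 + 2*P) (w(P) = (4*P/(1 + 2*P))/P = 4/(1 + 2*P))
f(U)/(w(387) - 1*147767) = 231/(4/(1 + 2*387) - 1*147767) = 231/(4/(1 + 774) - 147767) = 231/(4/775 - 147767) = 231/(-114519421/775) = 231*(-775/114519421) = -179025/114519421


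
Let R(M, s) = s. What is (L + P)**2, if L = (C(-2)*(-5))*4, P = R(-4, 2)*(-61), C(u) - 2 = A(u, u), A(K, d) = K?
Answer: 14884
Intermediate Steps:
C(u) = 2 + u
P = -122 (P = 2*(-61) = -122)
L = 0 (L = ((2 - 2)*(-5))*4 = (0*(-5))*4 = 0*4 = 0)
(L + P)**2 = (0 - 122)**2 = (-122)**2 = 14884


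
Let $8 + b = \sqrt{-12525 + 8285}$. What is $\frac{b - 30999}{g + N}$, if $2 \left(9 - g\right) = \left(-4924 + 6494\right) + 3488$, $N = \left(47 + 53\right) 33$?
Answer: $- \frac{31007}{780} + \frac{i \sqrt{265}}{195} \approx -39.753 + 0.083481 i$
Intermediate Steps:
$N = 3300$ ($N = 100 \cdot 33 = 3300$)
$b = -8 + 4 i \sqrt{265}$ ($b = -8 + \sqrt{-12525 + 8285} = -8 + \sqrt{-4240} = -8 + 4 i \sqrt{265} \approx -8.0 + 65.115 i$)
$g = -2520$ ($g = 9 - \frac{\left(-4924 + 6494\right) + 3488}{2} = 9 - \frac{1570 + 3488}{2} = 9 - 2529 = -2520$)
$\frac{b - 30999}{g + N} = \frac{\left(-8 + 4 i \sqrt{265}\right) - 30999}{-2520 + 3300} = \frac{-31007 + 4 i \sqrt{265}}{780} = \left(-31007 + 4 i \sqrt{265}\right) \frac{1}{780} = - \frac{31007}{780} + \frac{i \sqrt{265}}{195}$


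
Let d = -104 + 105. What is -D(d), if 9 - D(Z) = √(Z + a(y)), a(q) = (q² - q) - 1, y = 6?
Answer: -9 + √30 ≈ -3.5228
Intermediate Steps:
a(q) = -1 + q² - q
d = 1
D(Z) = 9 - √(29 + Z) (D(Z) = 9 - √(Z + (-1 + 6² - 1*6)) = 9 - √(Z + (-1 + 36 - 6)) = 9 - √(Z + 29) = 9 - √(29 + Z))
-D(d) = -(9 - √(29 + 1)) = -(9 - √30) = -9 + √30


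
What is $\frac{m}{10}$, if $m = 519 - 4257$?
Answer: $- \frac{1869}{5} \approx -373.8$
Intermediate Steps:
$m = -3738$ ($m = 519 - 4257 = -3738$)
$\frac{m}{10} = - \frac{3738}{10} = \left(-3738\right) \frac{1}{10} = - \frac{1869}{5}$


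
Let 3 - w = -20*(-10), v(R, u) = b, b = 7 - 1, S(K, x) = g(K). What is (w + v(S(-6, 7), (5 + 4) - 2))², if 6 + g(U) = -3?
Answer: 36481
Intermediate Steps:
g(U) = -9 (g(U) = -6 - 3 = -9)
S(K, x) = -9
b = 6
v(R, u) = 6
w = -197 (w = 3 - (-20)*(-10) = 3 - 1*200 = 3 - 200 = -197)
(w + v(S(-6, 7), (5 + 4) - 2))² = (-197 + 6)² = (-191)² = 36481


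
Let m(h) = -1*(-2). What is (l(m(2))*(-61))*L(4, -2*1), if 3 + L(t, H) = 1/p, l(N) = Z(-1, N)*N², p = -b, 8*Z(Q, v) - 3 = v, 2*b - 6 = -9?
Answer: 2135/6 ≈ 355.83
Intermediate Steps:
b = -3/2 (b = 3 + (½)*(-9) = 3 - 9/2 = -3/2 ≈ -1.5000)
m(h) = 2
Z(Q, v) = 3/8 + v/8
p = 3/2 (p = -1*(-3/2) = 3/2 ≈ 1.5000)
l(N) = N²*(3/8 + N/8) (l(N) = (3/8 + N/8)*N² = N²*(3/8 + N/8))
L(t, H) = -7/3 (L(t, H) = -3 + 1/(3/2) = -3 + ⅔ = -7/3)
(l(m(2))*(-61))*L(4, -2*1) = (((⅛)*2²*(3 + 2))*(-61))*(-7/3) = (((⅛)*4*5)*(-61))*(-7/3) = ((5/2)*(-61))*(-7/3) = -305/2*(-7/3) = 2135/6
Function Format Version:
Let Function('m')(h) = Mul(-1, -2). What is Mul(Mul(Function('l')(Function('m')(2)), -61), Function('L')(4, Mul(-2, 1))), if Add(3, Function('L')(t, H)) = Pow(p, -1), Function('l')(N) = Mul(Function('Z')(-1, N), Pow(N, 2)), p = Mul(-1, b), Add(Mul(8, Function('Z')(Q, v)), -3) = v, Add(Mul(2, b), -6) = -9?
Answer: Rational(2135, 6) ≈ 355.83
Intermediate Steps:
b = Rational(-3, 2) (b = Add(3, Mul(Rational(1, 2), -9)) = Add(3, Rational(-9, 2)) = Rational(-3, 2) ≈ -1.5000)
Function('m')(h) = 2
Function('Z')(Q, v) = Add(Rational(3, 8), Mul(Rational(1, 8), v))
p = Rational(3, 2) (p = Mul(-1, Rational(-3, 2)) = Rational(3, 2) ≈ 1.5000)
Function('l')(N) = Mul(Pow(N, 2), Add(Rational(3, 8), Mul(Rational(1, 8), N))) (Function('l')(N) = Mul(Add(Rational(3, 8), Mul(Rational(1, 8), N)), Pow(N, 2)) = Mul(Pow(N, 2), Add(Rational(3, 8), Mul(Rational(1, 8), N))))
Function('L')(t, H) = Rational(-7, 3) (Function('L')(t, H) = Add(-3, Pow(Rational(3, 2), -1)) = Add(-3, Rational(2, 3)) = Rational(-7, 3))
Mul(Mul(Function('l')(Function('m')(2)), -61), Function('L')(4, Mul(-2, 1))) = Mul(Mul(Mul(Rational(1, 8), Pow(2, 2), Add(3, 2)), -61), Rational(-7, 3)) = Mul(Mul(Mul(Rational(1, 8), 4, 5), -61), Rational(-7, 3)) = Mul(Mul(Rational(5, 2), -61), Rational(-7, 3)) = Mul(Rational(-305, 2), Rational(-7, 3)) = Rational(2135, 6)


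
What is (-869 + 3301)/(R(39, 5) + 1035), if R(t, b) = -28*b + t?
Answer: 1216/467 ≈ 2.6039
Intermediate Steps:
R(t, b) = t - 28*b
(-869 + 3301)/(R(39, 5) + 1035) = (-869 + 3301)/((39 - 28*5) + 1035) = 2432/((39 - 140) + 1035) = 2432/(-101 + 1035) = 2432/934 = 2432*(1/934) = 1216/467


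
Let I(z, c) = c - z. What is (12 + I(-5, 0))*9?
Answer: 153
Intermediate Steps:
(12 + I(-5, 0))*9 = (12 + (0 - 1*(-5)))*9 = (12 + (0 + 5))*9 = (12 + 5)*9 = 17*9 = 153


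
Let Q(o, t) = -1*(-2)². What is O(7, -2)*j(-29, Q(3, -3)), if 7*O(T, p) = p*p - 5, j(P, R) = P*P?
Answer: -841/7 ≈ -120.14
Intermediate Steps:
Q(o, t) = -4 (Q(o, t) = -1*4 = -4)
j(P, R) = P²
O(T, p) = -5/7 + p²/7 (O(T, p) = (p*p - 5)/7 = (p² - 5)/7 = (-5 + p²)/7 = -5/7 + p²/7)
O(7, -2)*j(-29, Q(3, -3)) = (-5/7 + (⅐)*(-2)²)*(-29)² = (-5/7 + (⅐)*4)*841 = (-5/7 + 4/7)*841 = -⅐*841 = -841/7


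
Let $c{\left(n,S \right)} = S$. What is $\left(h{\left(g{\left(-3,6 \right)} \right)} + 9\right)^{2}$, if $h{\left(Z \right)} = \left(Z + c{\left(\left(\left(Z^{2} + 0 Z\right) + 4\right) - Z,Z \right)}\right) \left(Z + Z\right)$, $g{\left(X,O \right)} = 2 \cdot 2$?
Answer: $5329$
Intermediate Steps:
$g{\left(X,O \right)} = 4$
$h{\left(Z \right)} = 4 Z^{2}$ ($h{\left(Z \right)} = \left(Z + Z\right) \left(Z + Z\right) = 2 Z 2 Z = 4 Z^{2}$)
$\left(h{\left(g{\left(-3,6 \right)} \right)} + 9\right)^{2} = \left(4 \cdot 4^{2} + 9\right)^{2} = \left(4 \cdot 16 + 9\right)^{2} = \left(64 + 9\right)^{2} = 73^{2} = 5329$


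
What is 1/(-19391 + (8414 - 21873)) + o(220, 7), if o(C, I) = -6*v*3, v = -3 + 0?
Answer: 1773899/32850 ≈ 54.000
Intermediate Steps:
v = -3
o(C, I) = 54 (o(C, I) = -6*(-3)*3 = 18*3 = 54)
1/(-19391 + (8414 - 21873)) + o(220, 7) = 1/(-19391 + (8414 - 21873)) + 54 = 1/(-19391 - 13459) + 54 = 1/(-32850) + 54 = -1/32850 + 54 = 1773899/32850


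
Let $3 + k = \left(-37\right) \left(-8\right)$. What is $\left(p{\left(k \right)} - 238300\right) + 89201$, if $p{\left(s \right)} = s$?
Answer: $-148806$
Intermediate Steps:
$k = 293$ ($k = -3 - -296 = -3 + 296 = 293$)
$\left(p{\left(k \right)} - 238300\right) + 89201 = \left(293 - 238300\right) + 89201 = -238007 + 89201 = -148806$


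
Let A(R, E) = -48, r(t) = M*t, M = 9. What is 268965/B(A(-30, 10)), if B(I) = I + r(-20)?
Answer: -89655/76 ≈ -1179.7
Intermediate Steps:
r(t) = 9*t
B(I) = -180 + I (B(I) = I + 9*(-20) = I - 180 = -180 + I)
268965/B(A(-30, 10)) = 268965/(-180 - 48) = 268965/(-228) = 268965*(-1/228) = -89655/76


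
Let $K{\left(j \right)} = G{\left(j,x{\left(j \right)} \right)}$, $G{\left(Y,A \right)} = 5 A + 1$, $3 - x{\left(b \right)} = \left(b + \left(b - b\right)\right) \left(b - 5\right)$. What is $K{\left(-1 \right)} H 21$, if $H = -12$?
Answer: $3528$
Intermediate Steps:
$x{\left(b \right)} = 3 - b \left(-5 + b\right)$ ($x{\left(b \right)} = 3 - \left(b + \left(b - b\right)\right) \left(b - 5\right) = 3 - \left(b + 0\right) \left(-5 + b\right) = 3 - b \left(-5 + b\right)$)
$G{\left(Y,A \right)} = 1 + 5 A$
$K{\left(j \right)} = 16 - 5 j^{2} + 25 j$ ($K{\left(j \right)} = 1 + 5 \left(3 - j^{2} + 5 j\right) = 1 + \left(15 - 5 j^{2} + 25 j\right) = 16 - 5 j^{2} + 25 j$)
$K{\left(-1 \right)} H 21 = \left(16 - 5 \left(-1\right)^{2} + 25 \left(-1\right)\right) \left(-12\right) 21 = \left(16 - 5 - 25\right) \left(-12\right) 21 = \left(-14\right) \left(-12\right) 21 = 168 \cdot 21 = 3528$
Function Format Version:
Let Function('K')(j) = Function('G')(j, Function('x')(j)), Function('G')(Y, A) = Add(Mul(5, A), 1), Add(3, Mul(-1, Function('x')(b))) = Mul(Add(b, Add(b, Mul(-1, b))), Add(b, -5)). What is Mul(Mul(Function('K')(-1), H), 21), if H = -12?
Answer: 3528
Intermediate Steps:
Function('x')(b) = Add(3, Mul(-1, b, Add(-5, b))) (Function('x')(b) = Add(3, Mul(-1, Mul(Add(b, Add(b, Mul(-1, b))), Add(b, -5)))) = Add(3, Mul(-1, Mul(Add(b, 0), Add(-5, b)))) = Add(3, Mul(-1, Mul(b, Add(-5, b)))) = Add(3, Mul(-1, b, Add(-5, b))))
Function('G')(Y, A) = Add(1, Mul(5, A))
Function('K')(j) = Add(16, Mul(-5, Pow(j, 2)), Mul(25, j)) (Function('K')(j) = Add(1, Mul(5, Add(3, Mul(-1, Pow(j, 2)), Mul(5, j)))) = Add(1, Add(15, Mul(-5, Pow(j, 2)), Mul(25, j))) = Add(16, Mul(-5, Pow(j, 2)), Mul(25, j)))
Mul(Mul(Function('K')(-1), H), 21) = Mul(Mul(Add(16, Mul(-5, Pow(-1, 2)), Mul(25, -1)), -12), 21) = Mul(Mul(Add(16, Mul(-5, 1), -25), -12), 21) = Mul(Mul(Add(16, -5, -25), -12), 21) = Mul(Mul(-14, -12), 21) = Mul(168, 21) = 3528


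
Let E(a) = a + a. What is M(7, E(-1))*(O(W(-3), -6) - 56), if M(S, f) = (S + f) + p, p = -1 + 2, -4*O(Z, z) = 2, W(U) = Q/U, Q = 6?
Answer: -339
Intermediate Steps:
E(a) = 2*a
W(U) = 6/U
O(Z, z) = -½ (O(Z, z) = -¼*2 = -½)
p = 1
M(S, f) = 1 + S + f (M(S, f) = (S + f) + 1 = 1 + S + f)
M(7, E(-1))*(O(W(-3), -6) - 56) = (1 + 7 + 2*(-1))*(-½ - 56) = (1 + 7 - 2)*(-113/2) = 6*(-113/2) = -339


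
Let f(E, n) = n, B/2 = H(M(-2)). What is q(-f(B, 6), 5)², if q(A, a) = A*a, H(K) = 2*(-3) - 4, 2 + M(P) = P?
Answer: 900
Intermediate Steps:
M(P) = -2 + P
H(K) = -10 (H(K) = -6 - 4 = -10)
B = -20 (B = 2*(-10) = -20)
q(-f(B, 6), 5)² = (-1*6*5)² = (-6*5)² = (-30)² = 900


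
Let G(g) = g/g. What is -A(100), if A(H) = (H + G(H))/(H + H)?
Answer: -101/200 ≈ -0.50500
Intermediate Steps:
G(g) = 1
A(H) = (1 + H)/(2*H) (A(H) = (H + 1)/(H + H) = (1 + H)/((2*H)) = (1 + H)*(1/(2*H)) = (1 + H)/(2*H))
-A(100) = -(1 + 100)/(2*100) = -101/(2*100) = -1*101/200 = -101/200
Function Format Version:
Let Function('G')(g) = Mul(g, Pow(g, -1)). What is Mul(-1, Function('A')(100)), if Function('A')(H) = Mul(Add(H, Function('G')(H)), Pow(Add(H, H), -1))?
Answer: Rational(-101, 200) ≈ -0.50500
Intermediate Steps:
Function('G')(g) = 1
Function('A')(H) = Mul(Rational(1, 2), Pow(H, -1), Add(1, H)) (Function('A')(H) = Mul(Add(H, 1), Pow(Add(H, H), -1)) = Mul(Add(1, H), Pow(Mul(2, H), -1)) = Mul(Add(1, H), Mul(Rational(1, 2), Pow(H, -1))) = Mul(Rational(1, 2), Pow(H, -1), Add(1, H)))
Mul(-1, Function('A')(100)) = Mul(-1, Mul(Rational(1, 2), Pow(100, -1), Add(1, 100))) = Mul(-1, Mul(Rational(1, 2), Rational(1, 100), 101)) = Mul(-1, Rational(101, 200)) = Rational(-101, 200)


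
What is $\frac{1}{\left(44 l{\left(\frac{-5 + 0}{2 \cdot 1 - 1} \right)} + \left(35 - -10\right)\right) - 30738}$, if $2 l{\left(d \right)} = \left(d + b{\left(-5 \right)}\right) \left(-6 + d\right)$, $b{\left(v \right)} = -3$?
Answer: $- \frac{1}{28757} \approx -3.4774 \cdot 10^{-5}$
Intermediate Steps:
$l{\left(d \right)} = \frac{\left(-6 + d\right) \left(-3 + d\right)}{2}$ ($l{\left(d \right)} = \frac{\left(d - 3\right) \left(-6 + d\right)}{2} = \frac{\left(-3 + d\right) \left(-6 + d\right)}{2} = \frac{\left(-6 + d\right) \left(-3 + d\right)}{2}$)
$\frac{1}{\left(44 l{\left(\frac{-5 + 0}{2 \cdot 1 - 1} \right)} + \left(35 - -10\right)\right) - 30738} = \frac{1}{\left(44 \left(9 + \frac{\left(\frac{-5 + 0}{2 \cdot 1 - 1}\right)^{2}}{2} - \frac{9 \frac{-5 + 0}{2 \cdot 1 - 1}}{2}\right) + \left(35 - -10\right)\right) - 30738} = \frac{1}{\left(44 \left(9 + \frac{\left(- \frac{5}{2 - 1}\right)^{2}}{2} - \frac{9 \left(- \frac{5}{2 - 1}\right)}{2}\right) + \left(35 + 10\right)\right) - 30738} = \frac{1}{\left(44 \left(9 + \frac{\left(- \frac{5}{1}\right)^{2}}{2} - \frac{9 \left(- \frac{5}{1}\right)}{2}\right) + 45\right) - 30738} = \frac{1}{\left(44 \left(9 + \frac{\left(\left(-5\right) 1\right)^{2}}{2} - \frac{9 \left(\left(-5\right) 1\right)}{2}\right) + 45\right) - 30738} = \frac{1}{\left(44 \left(9 + \frac{\left(-5\right)^{2}}{2} - - \frac{45}{2}\right) + 45\right) - 30738} = \frac{1}{\left(44 \left(9 + \frac{1}{2} \cdot 25 + \frac{45}{2}\right) + 45\right) - 30738} = \frac{1}{\left(44 \left(9 + \frac{25}{2} + \frac{45}{2}\right) + 45\right) - 30738} = \frac{1}{\left(44 \cdot 44 + 45\right) - 30738} = \frac{1}{\left(1936 + 45\right) - 30738} = \frac{1}{1981 - 30738} = \frac{1}{-28757} = - \frac{1}{28757}$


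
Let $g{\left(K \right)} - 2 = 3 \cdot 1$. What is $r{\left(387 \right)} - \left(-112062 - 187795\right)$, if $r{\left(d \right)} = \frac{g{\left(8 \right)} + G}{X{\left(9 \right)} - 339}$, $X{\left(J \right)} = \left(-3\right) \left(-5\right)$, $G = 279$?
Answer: $\frac{24288346}{81} \approx 2.9986 \cdot 10^{5}$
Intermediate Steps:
$g{\left(K \right)} = 5$ ($g{\left(K \right)} = 2 + 3 \cdot 1 = 2 + 3 = 5$)
$X{\left(J \right)} = 15$
$r{\left(d \right)} = - \frac{71}{81}$ ($r{\left(d \right)} = \frac{5 + 279}{15 - 339} = \frac{284}{-324} = 284 \left(- \frac{1}{324}\right) = - \frac{71}{81}$)
$r{\left(387 \right)} - \left(-112062 - 187795\right) = - \frac{71}{81} - \left(-112062 - 187795\right) = - \frac{71}{81} - -299857 = - \frac{71}{81} + 299857 = \frac{24288346}{81}$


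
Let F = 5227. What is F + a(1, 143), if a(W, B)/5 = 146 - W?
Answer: 5952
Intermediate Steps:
a(W, B) = 730 - 5*W (a(W, B) = 5*(146 - W) = 730 - 5*W)
F + a(1, 143) = 5227 + (730 - 5*1) = 5227 + (730 - 5) = 5227 + 725 = 5952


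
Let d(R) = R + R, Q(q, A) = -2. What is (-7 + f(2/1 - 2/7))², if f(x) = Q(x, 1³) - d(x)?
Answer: 7569/49 ≈ 154.47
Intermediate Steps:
d(R) = 2*R
f(x) = -2 - 2*x
(-7 + f(2/1 - 2/7))² = (-7 + (-2 - 2*(2/1 - 2/7)))² = (-7 + (-2 - 2*(2*1 - 2*⅐)))² = (-7 + (-2 - 2*(2 - 2/7)))² = (-7 + (-2 - 2*12/7))² = (-7 + (-2 - 24/7))² = (-7 - 38/7)² = (-87/7)² = 7569/49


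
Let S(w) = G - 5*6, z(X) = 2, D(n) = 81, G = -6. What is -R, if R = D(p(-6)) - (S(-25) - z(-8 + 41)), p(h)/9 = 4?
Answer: -119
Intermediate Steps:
p(h) = 36 (p(h) = 9*4 = 36)
S(w) = -36 (S(w) = -6 - 5*6 = -6 - 30 = -36)
R = 119 (R = 81 - (-36 - 1*2) = 81 - (-36 - 2) = 81 - 1*(-38) = 81 + 38 = 119)
-R = -1*119 = -119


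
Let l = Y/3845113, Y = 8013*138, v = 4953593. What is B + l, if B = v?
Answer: 19047125946803/3845113 ≈ 4.9536e+6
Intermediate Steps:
Y = 1105794
l = 1105794/3845113 ≈ 0.28758
B = 4953593
B + l = 4953593 + 1105794/3845113 = 19047125946803/3845113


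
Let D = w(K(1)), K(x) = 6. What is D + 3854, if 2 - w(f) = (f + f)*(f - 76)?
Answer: 4696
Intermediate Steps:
w(f) = 2 - 2*f*(-76 + f) (w(f) = 2 - (f + f)*(f - 76) = 2 - 2*f*(-76 + f))
D = 842 (D = 2 - 2*6² + 152*6 = 2 - 2*36 + 912 = 2 - 72 + 912 = 842)
D + 3854 = 842 + 3854 = 4696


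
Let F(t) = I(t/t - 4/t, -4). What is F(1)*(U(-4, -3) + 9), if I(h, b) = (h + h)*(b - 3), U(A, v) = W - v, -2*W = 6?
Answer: 378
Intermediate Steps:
W = -3 (W = -½*6 = -3)
U(A, v) = -3 - v
I(h, b) = 2*h*(-3 + b) (I(h, b) = (2*h)*(-3 + b) = 2*h*(-3 + b))
F(t) = -14 + 56/t (F(t) = 2*(t/t - 4/t)*(-3 - 4) = 2*(1 - 4/t)*(-7) = -14 + 56/t)
F(1)*(U(-4, -3) + 9) = (-14 + 56/1)*((-3 - 1*(-3)) + 9) = (-14 + 56*1)*((-3 + 3) + 9) = (-14 + 56)*(0 + 9) = 42*9 = 378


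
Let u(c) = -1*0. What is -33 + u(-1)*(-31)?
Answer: -33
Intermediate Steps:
u(c) = 0
-33 + u(-1)*(-31) = -33 + 0*(-31) = -33 + 0 = -33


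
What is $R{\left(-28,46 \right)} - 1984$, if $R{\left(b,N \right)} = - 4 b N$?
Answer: $3168$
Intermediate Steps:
$R{\left(b,N \right)} = - 4 N b$
$R{\left(-28,46 \right)} - 1984 = \left(-4\right) 46 \left(-28\right) - 1984 = 5152 - 1984 = 3168$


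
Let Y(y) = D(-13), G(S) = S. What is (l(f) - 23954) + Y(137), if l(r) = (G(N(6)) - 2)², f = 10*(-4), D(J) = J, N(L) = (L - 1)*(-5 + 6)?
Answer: -23958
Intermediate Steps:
N(L) = -1 + L (N(L) = (-1 + L)*1 = -1 + L)
f = -40
Y(y) = -13
l(r) = 9 (l(r) = ((-1 + 6) - 2)² = (5 - 2)² = 3² = 9)
(l(f) - 23954) + Y(137) = (9 - 23954) - 13 = -23945 - 13 = -23958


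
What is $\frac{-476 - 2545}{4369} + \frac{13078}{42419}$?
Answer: $- \frac{5462309}{14256047} \approx -0.38316$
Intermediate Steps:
$\frac{-476 - 2545}{4369} + \frac{13078}{42419} = \left(-3021\right) \frac{1}{4369} + 13078 \cdot \frac{1}{42419} = - \frac{3021}{4369} + \frac{1006}{3263} = - \frac{5462309}{14256047}$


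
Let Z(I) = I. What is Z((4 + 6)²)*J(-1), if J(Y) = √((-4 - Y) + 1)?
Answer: 100*I*√2 ≈ 141.42*I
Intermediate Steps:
J(Y) = √(-3 - Y)
Z((4 + 6)²)*J(-1) = (4 + 6)²*√(-3 - 1*(-1)) = 10²*√(-3 + 1) = 100*√(-2) = 100*(I*√2) = 100*I*√2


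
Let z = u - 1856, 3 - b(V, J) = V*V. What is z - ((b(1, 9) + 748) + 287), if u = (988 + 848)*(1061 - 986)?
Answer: 134807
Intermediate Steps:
b(V, J) = 3 - V² (b(V, J) = 3 - V*V = 3 - V²)
u = 137700 (u = 1836*75 = 137700)
z = 135844 (z = 137700 - 1856 = 135844)
z - ((b(1, 9) + 748) + 287) = 135844 - (((3 - 1*1²) + 748) + 287) = 135844 - (((3 - 1*1) + 748) + 287) = 135844 - (((3 - 1) + 748) + 287) = 135844 - ((2 + 748) + 287) = 135844 - (750 + 287) = 135844 - 1*1037 = 135844 - 1037 = 134807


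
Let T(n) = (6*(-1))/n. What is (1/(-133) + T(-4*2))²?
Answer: 156025/283024 ≈ 0.55128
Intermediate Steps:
T(n) = -6/n
(1/(-133) + T(-4*2))² = (1/(-133) - 6/((-4*2)))² = (-1/133 - 6/(-8))² = (-1/133 - 6*(-⅛))² = (-1/133 + ¾)² = (395/532)² = 156025/283024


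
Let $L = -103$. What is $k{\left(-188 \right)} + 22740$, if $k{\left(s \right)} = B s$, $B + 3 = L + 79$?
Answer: $27816$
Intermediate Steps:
$B = -27$ ($B = -3 + \left(-103 + 79\right) = -3 - 24 = -27$)
$k{\left(s \right)} = - 27 s$
$k{\left(-188 \right)} + 22740 = \left(-27\right) \left(-188\right) + 22740 = 5076 + 22740 = 27816$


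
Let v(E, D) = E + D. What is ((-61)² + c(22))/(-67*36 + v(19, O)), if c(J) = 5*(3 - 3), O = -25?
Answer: -3721/2418 ≈ -1.5389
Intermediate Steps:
c(J) = 0 (c(J) = 5*0 = 0)
v(E, D) = D + E
((-61)² + c(22))/(-67*36 + v(19, O)) = ((-61)² + 0)/(-67*36 + (-25 + 19)) = (3721 + 0)/(-2412 - 6) = 3721/(-2418) = 3721*(-1/2418) = -3721/2418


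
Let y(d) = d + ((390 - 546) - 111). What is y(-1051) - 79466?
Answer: -80784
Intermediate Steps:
y(d) = -267 + d (y(d) = d + (-156 - 111) = d - 267 = -267 + d)
y(-1051) - 79466 = (-267 - 1051) - 79466 = -1318 - 79466 = -80784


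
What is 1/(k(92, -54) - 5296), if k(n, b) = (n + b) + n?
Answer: -1/5166 ≈ -0.00019357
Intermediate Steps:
k(n, b) = b + 2*n (k(n, b) = (b + n) + n = b + 2*n)
1/(k(92, -54) - 5296) = 1/((-54 + 2*92) - 5296) = 1/((-54 + 184) - 5296) = 1/(130 - 5296) = 1/(-5166) = -1/5166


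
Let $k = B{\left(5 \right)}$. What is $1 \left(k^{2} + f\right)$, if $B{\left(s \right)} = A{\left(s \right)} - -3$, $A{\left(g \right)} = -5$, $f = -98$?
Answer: $-94$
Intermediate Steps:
$B{\left(s \right)} = -2$ ($B{\left(s \right)} = -5 - -3 = -5 + 3 = -2$)
$k = -2$
$1 \left(k^{2} + f\right) = 1 \left(\left(-2\right)^{2} - 98\right) = 1 \left(4 - 98\right) = 1 \left(-94\right) = -94$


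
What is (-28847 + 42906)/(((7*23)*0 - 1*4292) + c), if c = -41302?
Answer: -827/2682 ≈ -0.30835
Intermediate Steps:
(-28847 + 42906)/(((7*23)*0 - 1*4292) + c) = (-28847 + 42906)/(((7*23)*0 - 1*4292) - 41302) = 14059/((161*0 - 4292) - 41302) = 14059/((0 - 4292) - 41302) = 14059/(-4292 - 41302) = 14059/(-45594) = 14059*(-1/45594) = -827/2682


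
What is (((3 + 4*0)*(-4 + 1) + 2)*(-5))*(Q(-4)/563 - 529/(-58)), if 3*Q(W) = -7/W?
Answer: 62550775/195924 ≈ 319.26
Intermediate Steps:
Q(W) = -7/(3*W) (Q(W) = (-7/W)/3 = -7/(3*W))
(((3 + 4*0)*(-4 + 1) + 2)*(-5))*(Q(-4)/563 - 529/(-58)) = (((3 + 4*0)*(-4 + 1) + 2)*(-5))*(-7/3/(-4)/563 - 529/(-58)) = (((3 + 0)*(-3) + 2)*(-5))*(-7/3*(-¼)*(1/563) - 529*(-1/58)) = ((3*(-3) + 2)*(-5))*((7/12)*(1/563) + 529/58) = ((-9 + 2)*(-5))*(7/6756 + 529/58) = -7*(-5)*(1787165/195924) = 35*(1787165/195924) = 62550775/195924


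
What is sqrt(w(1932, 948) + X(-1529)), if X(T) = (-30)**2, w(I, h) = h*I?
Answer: 114*sqrt(141) ≈ 1353.7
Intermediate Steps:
w(I, h) = I*h
X(T) = 900
sqrt(w(1932, 948) + X(-1529)) = sqrt(1932*948 + 900) = sqrt(1831536 + 900) = sqrt(1832436) = 114*sqrt(141)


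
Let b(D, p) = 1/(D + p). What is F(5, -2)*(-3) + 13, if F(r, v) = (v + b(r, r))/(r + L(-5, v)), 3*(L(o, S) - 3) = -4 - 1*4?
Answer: 2251/160 ≈ 14.069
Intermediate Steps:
L(o, S) = ⅓ (L(o, S) = 3 + (-4 - 1*4)/3 = 3 + (-4 - 4)/3 = 3 + (⅓)*(-8) = 3 - 8/3 = ⅓)
F(r, v) = (v + 1/(2*r))/(⅓ + r) (F(r, v) = (v + 1/(r + r))/(r + ⅓) = (v + 1/(2*r))/(⅓ + r))
F(5, -2)*(-3) + 13 = ((3/2)*(1 + 2*5*(-2))/(5*(1 + 3*5)))*(-3) + 13 = ((3/2)*(⅕)*(1 - 20)/(1 + 15))*(-3) + 13 = ((3/2)*(⅕)*(-19)/16)*(-3) + 13 = ((3/2)*(⅕)*(1/16)*(-19))*(-3) + 13 = -57/160*(-3) + 13 = 171/160 + 13 = 2251/160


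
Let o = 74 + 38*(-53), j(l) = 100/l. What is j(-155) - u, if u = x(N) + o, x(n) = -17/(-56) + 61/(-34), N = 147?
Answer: 57278229/29512 ≈ 1940.8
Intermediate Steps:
x(n) = -1419/952 (x(n) = -17*(-1/56) + 61*(-1/34) = 17/56 - 61/34 = -1419/952)
o = -1940 (o = 74 - 2014 = -1940)
u = -1848299/952 (u = -1419/952 - 1940 = -1848299/952 ≈ -1941.5)
j(-155) - u = 100/(-155) - 1*(-1848299/952) = 100*(-1/155) + 1848299/952 = -20/31 + 1848299/952 = 57278229/29512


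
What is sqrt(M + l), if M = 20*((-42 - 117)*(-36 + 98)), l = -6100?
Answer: 2*I*sqrt(50815) ≈ 450.84*I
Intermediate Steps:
M = -197160 (M = 20*(-159*62) = 20*(-9858) = -197160)
sqrt(M + l) = sqrt(-197160 - 6100) = sqrt(-203260) = 2*I*sqrt(50815)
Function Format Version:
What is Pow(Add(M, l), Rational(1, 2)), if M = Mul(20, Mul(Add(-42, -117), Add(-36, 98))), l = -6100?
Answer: Mul(2, I, Pow(50815, Rational(1, 2))) ≈ Mul(450.84, I)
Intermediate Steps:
M = -197160 (M = Mul(20, Mul(-159, 62)) = Mul(20, -9858) = -197160)
Pow(Add(M, l), Rational(1, 2)) = Pow(Add(-197160, -6100), Rational(1, 2)) = Pow(-203260, Rational(1, 2)) = Mul(2, I, Pow(50815, Rational(1, 2)))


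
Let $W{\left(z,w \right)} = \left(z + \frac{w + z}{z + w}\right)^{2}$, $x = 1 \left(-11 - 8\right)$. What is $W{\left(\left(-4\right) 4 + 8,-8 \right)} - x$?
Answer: $68$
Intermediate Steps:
$x = -19$ ($x = 1 \left(-19\right) = -19$)
$W{\left(z,w \right)} = \left(1 + z\right)^{2}$ ($W{\left(z,w \right)} = \left(z + \frac{w + z}{w + z}\right)^{2} = \left(z + 1\right)^{2} = \left(1 + z\right)^{2}$)
$W{\left(\left(-4\right) 4 + 8,-8 \right)} - x = \left(1 + \left(\left(-4\right) 4 + 8\right)^{2} + 2 \left(\left(-4\right) 4 + 8\right)\right) - -19 = \left(1 + \left(-16 + 8\right)^{2} + 2 \left(-16 + 8\right)\right) + 19 = \left(1 + \left(-8\right)^{2} + 2 \left(-8\right)\right) + 19 = \left(1 + 64 - 16\right) + 19 = 49 + 19 = 68$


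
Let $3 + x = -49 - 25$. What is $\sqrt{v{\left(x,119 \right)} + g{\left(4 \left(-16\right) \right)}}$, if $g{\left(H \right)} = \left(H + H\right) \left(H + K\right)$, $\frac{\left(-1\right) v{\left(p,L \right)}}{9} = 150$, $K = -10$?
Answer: $\sqrt{8122} \approx 90.122$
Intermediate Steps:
$x = -77$ ($x = -3 - 74 = -77$)
$v{\left(p,L \right)} = -1350$ ($v{\left(p,L \right)} = \left(-9\right) 150 = -1350$)
$g{\left(H \right)} = 2 H \left(-10 + H\right)$ ($g{\left(H \right)} = \left(H + H\right) \left(H - 10\right) = 2 H \left(-10 + H\right)$)
$\sqrt{v{\left(x,119 \right)} + g{\left(4 \left(-16\right) \right)}} = \sqrt{-1350 + 2 \cdot 4 \left(-16\right) \left(-10 + 4 \left(-16\right)\right)} = \sqrt{-1350 + 2 \left(-64\right) \left(-10 - 64\right)} = \sqrt{-1350 + 2 \left(-64\right) \left(-74\right)} = \sqrt{-1350 + 9472} = \sqrt{8122}$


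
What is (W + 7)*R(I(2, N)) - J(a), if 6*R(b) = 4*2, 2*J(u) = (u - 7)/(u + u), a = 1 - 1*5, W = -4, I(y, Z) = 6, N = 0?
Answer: 53/16 ≈ 3.3125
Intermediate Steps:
a = -4 (a = 1 - 5 = -4)
J(u) = (-7 + u)/(4*u) (J(u) = ((u - 7)/(u + u))/2 = ((-7 + u)/((2*u)))/2 = ((-7 + u)*(1/(2*u)))/2 = ((-7 + u)/(2*u))/2 = (-7 + u)/(4*u))
R(b) = 4/3 (R(b) = (4*2)/6 = (1/6)*8 = 4/3)
(W + 7)*R(I(2, N)) - J(a) = (-4 + 7)*(4/3) - (-7 - 4)/(4*(-4)) = 3*(4/3) - (-1)*(-11)/(4*4) = 4 - 1*11/16 = 4 - 11/16 = 53/16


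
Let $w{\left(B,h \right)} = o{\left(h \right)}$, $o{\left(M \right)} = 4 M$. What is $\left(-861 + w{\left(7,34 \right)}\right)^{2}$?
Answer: $525625$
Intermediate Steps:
$w{\left(B,h \right)} = 4 h$
$\left(-861 + w{\left(7,34 \right)}\right)^{2} = \left(-861 + 4 \cdot 34\right)^{2} = \left(-861 + 136\right)^{2} = \left(-725\right)^{2} = 525625$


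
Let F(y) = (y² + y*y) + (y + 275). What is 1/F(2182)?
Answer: 1/9524705 ≈ 1.0499e-7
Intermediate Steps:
F(y) = 275 + y + 2*y² (F(y) = (y² + y²) + (275 + y) = 2*y² + (275 + y) = 275 + y + 2*y²)
1/F(2182) = 1/(275 + 2182 + 2*2182²) = 1/(275 + 2182 + 2*4761124) = 1/(275 + 2182 + 9522248) = 1/9524705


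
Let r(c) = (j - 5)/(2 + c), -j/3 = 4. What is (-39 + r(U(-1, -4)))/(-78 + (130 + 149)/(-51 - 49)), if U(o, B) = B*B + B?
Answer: 28150/56553 ≈ 0.49776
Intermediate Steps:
j = -12 (j = -3*4 = -12)
U(o, B) = B + B² (U(o, B) = B² + B = B + B²)
r(c) = -17/(2 + c) (r(c) = (-12 - 5)/(2 + c) = -17/(2 + c))
(-39 + r(U(-1, -4)))/(-78 + (130 + 149)/(-51 - 49)) = (-39 - 17/(2 - 4*(1 - 4)))/(-78 + (130 + 149)/(-51 - 49)) = (-39 - 17/(2 - 4*(-3)))/(-78 + 279/(-100)) = (-39 - 17/(2 + 12))/(-78 + 279*(-1/100)) = (-39 - 17/14)/(-78 - 279/100) = (-39 - 17*1/14)/(-8079/100) = (-39 - 17/14)*(-100/8079) = -563/14*(-100/8079) = 28150/56553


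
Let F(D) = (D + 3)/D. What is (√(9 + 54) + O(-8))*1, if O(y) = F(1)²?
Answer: 16 + 3*√7 ≈ 23.937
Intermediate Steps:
F(D) = (3 + D)/D
O(y) = 16 (O(y) = ((3 + 1)/1)² = (1*4)² = 4² = 16)
(√(9 + 54) + O(-8))*1 = (√(9 + 54) + 16)*1 = (√63 + 16)*1 = (3*√7 + 16)*1 = (16 + 3*√7)*1 = 16 + 3*√7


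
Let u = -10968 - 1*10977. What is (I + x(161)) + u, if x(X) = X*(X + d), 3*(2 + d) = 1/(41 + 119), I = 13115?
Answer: 8049281/480 ≈ 16769.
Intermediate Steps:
d = -959/480 (d = -2 + 1/(3*(41 + 119)) = -2 + (⅓)/160 = -2 + (⅓)*(1/160) = -2 + 1/480 = -959/480 ≈ -1.9979)
x(X) = X*(-959/480 + X) (x(X) = X*(X - 959/480) = X*(-959/480 + X))
u = -21945 (u = -10968 - 10977 = -21945)
(I + x(161)) + u = (13115 + (1/480)*161*(-959 + 480*161)) - 21945 = (13115 + (1/480)*161*(-959 + 77280)) - 21945 = (13115 + (1/480)*161*76321) - 21945 = (13115 + 12287681/480) - 21945 = 18582881/480 - 21945 = 8049281/480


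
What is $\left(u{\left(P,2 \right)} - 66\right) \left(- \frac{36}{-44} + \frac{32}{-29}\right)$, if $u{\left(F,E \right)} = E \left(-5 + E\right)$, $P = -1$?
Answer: $\frac{6552}{319} \approx 20.539$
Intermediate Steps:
$\left(u{\left(P,2 \right)} - 66\right) \left(- \frac{36}{-44} + \frac{32}{-29}\right) = \left(2 \left(-5 + 2\right) - 66\right) \left(- \frac{36}{-44} + \frac{32}{-29}\right) = \left(2 \left(-3\right) - 66\right) \left(\left(-36\right) \left(- \frac{1}{44}\right) + 32 \left(- \frac{1}{29}\right)\right) = \left(-6 - 66\right) \left(\frac{9}{11} - \frac{32}{29}\right) = \left(-72\right) \left(- \frac{91}{319}\right) = \frac{6552}{319}$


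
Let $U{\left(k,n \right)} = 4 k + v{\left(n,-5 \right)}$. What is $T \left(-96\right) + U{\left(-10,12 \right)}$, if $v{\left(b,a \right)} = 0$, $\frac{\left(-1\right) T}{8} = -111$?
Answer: $-85288$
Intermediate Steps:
$T = 888$ ($T = \left(-8\right) \left(-111\right) = 888$)
$U{\left(k,n \right)} = 4 k$ ($U{\left(k,n \right)} = 4 k + 0 = 4 k$)
$T \left(-96\right) + U{\left(-10,12 \right)} = 888 \left(-96\right) + 4 \left(-10\right) = -85248 - 40 = -85288$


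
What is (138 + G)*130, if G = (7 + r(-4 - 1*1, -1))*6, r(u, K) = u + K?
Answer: 18720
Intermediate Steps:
r(u, K) = K + u
G = 6 (G = (7 + (-1 + (-4 - 1*1)))*6 = (7 + (-1 + (-4 - 1)))*6 = (7 + (-1 - 5))*6 = (7 - 6)*6 = 1*6 = 6)
(138 + G)*130 = (138 + 6)*130 = 144*130 = 18720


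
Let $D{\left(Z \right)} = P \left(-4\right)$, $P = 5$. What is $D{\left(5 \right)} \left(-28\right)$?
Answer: $560$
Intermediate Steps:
$D{\left(Z \right)} = -20$ ($D{\left(Z \right)} = 5 \left(-4\right) = -20$)
$D{\left(5 \right)} \left(-28\right) = \left(-20\right) \left(-28\right) = 560$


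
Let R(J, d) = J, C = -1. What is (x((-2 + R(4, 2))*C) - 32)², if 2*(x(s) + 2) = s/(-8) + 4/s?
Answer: 77841/64 ≈ 1216.3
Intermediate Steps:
x(s) = -2 + 2/s - s/16 (x(s) = -2 + (s/(-8) + 4/s)/2 = -2 + (s*(-⅛) + 4/s)/2 = -2 + (-s/8 + 4/s)/2 = -2 + (4/s - s/8)/2 = -2 + (2/s - s/16) = -2 + 2/s - s/16)
(x((-2 + R(4, 2))*C) - 32)² = ((-2 + 2/(((-2 + 4)*(-1))) - (-2 + 4)*(-1)/16) - 32)² = ((-2 + 2/((2*(-1))) - (-1)/8) - 32)² = ((-2 + 2/(-2) - 1/16*(-2)) - 32)² = ((-2 + 2*(-½) + ⅛) - 32)² = ((-2 - 1 + ⅛) - 32)² = (-23/8 - 32)² = (-279/8)² = 77841/64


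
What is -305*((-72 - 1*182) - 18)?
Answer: 82960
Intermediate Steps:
-305*((-72 - 1*182) - 18) = -305*((-72 - 182) - 18) = -305*(-254 - 18) = -305*(-272) = 82960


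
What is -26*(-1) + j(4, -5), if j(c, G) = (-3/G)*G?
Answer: 23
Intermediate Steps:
j(c, G) = -3
-26*(-1) + j(4, -5) = -26*(-1) - 3 = 26 - 3 = 23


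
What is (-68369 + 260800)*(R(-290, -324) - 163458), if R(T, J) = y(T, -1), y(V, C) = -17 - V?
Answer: -31401852735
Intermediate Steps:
R(T, J) = -17 - T
(-68369 + 260800)*(R(-290, -324) - 163458) = (-68369 + 260800)*((-17 - 1*(-290)) - 163458) = 192431*((-17 + 290) - 163458) = 192431*(273 - 163458) = 192431*(-163185) = -31401852735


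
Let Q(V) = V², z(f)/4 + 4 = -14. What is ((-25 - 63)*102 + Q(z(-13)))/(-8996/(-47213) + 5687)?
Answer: -59677232/89503109 ≈ -0.66676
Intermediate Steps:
z(f) = -72 (z(f) = -16 + 4*(-14) = -16 - 56 = -72)
((-25 - 63)*102 + Q(z(-13)))/(-8996/(-47213) + 5687) = ((-25 - 63)*102 + (-72)²)/(-8996/(-47213) + 5687) = (-88*102 + 5184)/(-8996*(-1/47213) + 5687) = (-8976 + 5184)/(8996/47213 + 5687) = -3792/268509327/47213 = -3792*47213/268509327 = -59677232/89503109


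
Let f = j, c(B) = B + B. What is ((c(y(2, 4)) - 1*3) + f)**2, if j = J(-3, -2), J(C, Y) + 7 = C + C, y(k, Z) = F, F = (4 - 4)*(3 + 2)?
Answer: 256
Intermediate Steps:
F = 0 (F = 0*5 = 0)
y(k, Z) = 0
c(B) = 2*B
J(C, Y) = -7 + 2*C (J(C, Y) = -7 + (C + C) = -7 + 2*C)
j = -13 (j = -7 + 2*(-3) = -7 - 6 = -13)
f = -13
((c(y(2, 4)) - 1*3) + f)**2 = ((2*0 - 1*3) - 13)**2 = ((0 - 3) - 13)**2 = (-3 - 13)**2 = (-16)**2 = 256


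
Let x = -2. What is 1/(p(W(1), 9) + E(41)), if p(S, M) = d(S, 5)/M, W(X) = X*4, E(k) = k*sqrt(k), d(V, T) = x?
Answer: 18/5582597 + 3321*sqrt(41)/5582597 ≈ 0.0038123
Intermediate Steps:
d(V, T) = -2
E(k) = k**(3/2)
W(X) = 4*X
p(S, M) = -2/M
1/(p(W(1), 9) + E(41)) = 1/(-2/9 + 41**(3/2)) = 1/(-2*1/9 + 41*sqrt(41)) = 1/(-2/9 + 41*sqrt(41))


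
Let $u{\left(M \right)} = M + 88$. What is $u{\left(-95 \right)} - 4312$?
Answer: $-4319$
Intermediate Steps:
$u{\left(M \right)} = 88 + M$
$u{\left(-95 \right)} - 4312 = \left(88 - 95\right) - 4312 = -7 - 4312 = -4319$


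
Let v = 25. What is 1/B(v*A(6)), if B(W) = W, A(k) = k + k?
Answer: 1/300 ≈ 0.0033333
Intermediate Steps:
A(k) = 2*k
1/B(v*A(6)) = 1/(25*(2*6)) = 1/(25*12) = 1/300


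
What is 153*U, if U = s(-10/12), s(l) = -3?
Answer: -459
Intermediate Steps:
U = -3
153*U = 153*(-3) = -459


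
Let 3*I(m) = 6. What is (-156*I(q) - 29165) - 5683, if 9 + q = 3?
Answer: -35160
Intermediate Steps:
q = -6 (q = -9 + 3 = -6)
I(m) = 2 (I(m) = (⅓)*6 = 2)
(-156*I(q) - 29165) - 5683 = (-156*2 - 29165) - 5683 = (-312 - 29165) - 5683 = -29477 - 5683 = -35160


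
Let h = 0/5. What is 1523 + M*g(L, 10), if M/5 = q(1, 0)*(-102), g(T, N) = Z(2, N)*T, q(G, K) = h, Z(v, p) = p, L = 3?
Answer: 1523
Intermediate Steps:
h = 0 (h = 0*(⅕) = 0)
q(G, K) = 0
g(T, N) = N*T
M = 0 (M = 5*(0*(-102)) = 5*0 = 0)
1523 + M*g(L, 10) = 1523 + 0*(10*3) = 1523 + 0*30 = 1523 + 0 = 1523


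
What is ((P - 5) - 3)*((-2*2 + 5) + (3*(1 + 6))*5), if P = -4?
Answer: -1272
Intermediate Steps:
((P - 5) - 3)*((-2*2 + 5) + (3*(1 + 6))*5) = ((-4 - 5) - 3)*((-2*2 + 5) + (3*(1 + 6))*5) = (-9 - 3)*((-4 + 5) + (3*7)*5) = -12*(1 + 21*5) = -12*(1 + 105) = -12*106 = -1272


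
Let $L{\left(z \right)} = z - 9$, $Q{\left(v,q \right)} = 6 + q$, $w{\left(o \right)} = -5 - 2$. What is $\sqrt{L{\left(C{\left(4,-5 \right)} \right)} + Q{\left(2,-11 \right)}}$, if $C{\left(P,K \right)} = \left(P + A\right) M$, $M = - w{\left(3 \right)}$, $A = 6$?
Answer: $2 \sqrt{14} \approx 7.4833$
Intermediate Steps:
$w{\left(o \right)} = -7$
$M = 7$ ($M = \left(-1\right) \left(-7\right) = 7$)
$C{\left(P,K \right)} = 42 + 7 P$ ($C{\left(P,K \right)} = \left(P + 6\right) 7 = \left(6 + P\right) 7 = 42 + 7 P$)
$L{\left(z \right)} = -9 + z$ ($L{\left(z \right)} = z - 9 = -9 + z$)
$\sqrt{L{\left(C{\left(4,-5 \right)} \right)} + Q{\left(2,-11 \right)}} = \sqrt{\left(-9 + \left(42 + 7 \cdot 4\right)\right) + \left(6 - 11\right)} = \sqrt{\left(-9 + \left(42 + 28\right)\right) - 5} = \sqrt{\left(-9 + 70\right) - 5} = \sqrt{61 - 5} = \sqrt{56} = 2 \sqrt{14}$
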